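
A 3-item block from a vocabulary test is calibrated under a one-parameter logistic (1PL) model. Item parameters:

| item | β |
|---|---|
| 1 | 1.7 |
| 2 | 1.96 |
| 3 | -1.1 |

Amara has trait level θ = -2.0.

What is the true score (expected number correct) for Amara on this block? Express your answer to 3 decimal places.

P(θ) = 1 / (1 + exp(−(θ − β)))
P_1 = 1/(1+e^{3.7000}) = 0.0241
P_2 = 1/(1+e^{3.9600}) = 0.0187
P_3 = 1/(1+e^{0.9000}) = 0.2891
E[score] = 0.0241 + 0.0187 + 0.2891 = 0.3319

0.332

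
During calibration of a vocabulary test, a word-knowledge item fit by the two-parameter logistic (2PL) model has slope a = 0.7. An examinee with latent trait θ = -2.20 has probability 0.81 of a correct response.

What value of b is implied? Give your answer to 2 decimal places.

-4.27

P(θ) = 1 / (1 + exp(−a(θ − b)))
logit(0.81) = ln(0.81/0.19) = 1.4500
b = θ − logit/(a) = -2.20 − 1.4500/0.7000 = -4.2714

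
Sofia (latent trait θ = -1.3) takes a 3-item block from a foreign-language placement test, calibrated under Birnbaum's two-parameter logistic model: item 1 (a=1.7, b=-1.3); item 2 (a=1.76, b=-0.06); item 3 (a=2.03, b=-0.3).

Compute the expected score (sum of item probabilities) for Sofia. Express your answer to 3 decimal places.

P(θ) = 1 / (1 + exp(−a(θ − b)))
P_1 = 1/(1+e^{0.0000}) = 0.5000
P_2 = 1/(1+e^{2.1824}) = 0.1013
P_3 = 1/(1+e^{2.0300}) = 0.1161
E[score] = 0.5000 + 0.1013 + 0.1161 = 0.7174

0.717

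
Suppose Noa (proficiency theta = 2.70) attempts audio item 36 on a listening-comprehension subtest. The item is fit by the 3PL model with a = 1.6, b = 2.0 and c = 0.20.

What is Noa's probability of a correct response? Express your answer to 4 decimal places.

P(theta) = c + (1 − c) · 1 / (1 + exp(−a(theta − b)))
Exponent: 1.6 × (2.70 − 2.0) = 1.1200
1/(1 + e^{-1.1200}) = 0.7540
P = 0.20 + 0.80 × 0.7540 = 0.8032

0.8032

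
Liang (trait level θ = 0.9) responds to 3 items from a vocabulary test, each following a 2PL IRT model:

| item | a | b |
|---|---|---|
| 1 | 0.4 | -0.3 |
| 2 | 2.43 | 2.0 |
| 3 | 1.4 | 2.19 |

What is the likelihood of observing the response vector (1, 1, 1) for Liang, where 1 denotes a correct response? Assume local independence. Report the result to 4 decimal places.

P(θ) = 1 / (1 + exp(−a(θ − b)))
P_1 = 1/(1+e^{-0.4800}) = 0.6177
P_2 = 1/(1+e^{2.6730}) = 0.0646
P_3 = 1/(1+e^{1.8060}) = 0.1411
L = P_1 × P_2 × P_3 = 0.6177 × 0.0646 × 0.1411 = 0.00563

0.0056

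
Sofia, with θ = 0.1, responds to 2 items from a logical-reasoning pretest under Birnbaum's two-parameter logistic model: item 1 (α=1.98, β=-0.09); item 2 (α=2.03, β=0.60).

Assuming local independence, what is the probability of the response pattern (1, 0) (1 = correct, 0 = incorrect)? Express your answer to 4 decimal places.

P(θ) = 1 / (1 + exp(−α(θ − β)))
P_1 = 1/(1+e^{-0.3762}) = 0.5930
P_2 = 1/(1+e^{1.0150}) = 0.2660
L = P_1 × (1−P_2) = 0.5930 × 0.7340 = 0.43523

0.4352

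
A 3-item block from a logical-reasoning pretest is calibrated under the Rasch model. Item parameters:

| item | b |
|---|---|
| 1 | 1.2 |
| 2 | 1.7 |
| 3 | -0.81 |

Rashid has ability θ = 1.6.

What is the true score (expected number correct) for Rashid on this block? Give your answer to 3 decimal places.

1.991

P(θ) = 1 / (1 + exp(−(θ − b)))
P_1 = 1/(1+e^{-0.4000}) = 0.5987
P_2 = 1/(1+e^{0.1000}) = 0.4750
P_3 = 1/(1+e^{-2.4100}) = 0.9176
E[score] = 0.5987 + 0.4750 + 0.9176 = 1.9913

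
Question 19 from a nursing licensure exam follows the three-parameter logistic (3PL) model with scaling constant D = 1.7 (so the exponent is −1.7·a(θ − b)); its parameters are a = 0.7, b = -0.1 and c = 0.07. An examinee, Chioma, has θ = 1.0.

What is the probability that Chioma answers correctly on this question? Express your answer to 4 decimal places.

0.8022

P(θ) = c + (1 − c) · 1 / (1 + exp(−D·a(θ − b)))
Exponent: 1.7 × 0.7 × (1.0 − (-0.1)) = 1.3090
1/(1 + e^{-1.3090}) = 0.7873
P = 0.07 + 0.93 × 0.7873 = 0.8022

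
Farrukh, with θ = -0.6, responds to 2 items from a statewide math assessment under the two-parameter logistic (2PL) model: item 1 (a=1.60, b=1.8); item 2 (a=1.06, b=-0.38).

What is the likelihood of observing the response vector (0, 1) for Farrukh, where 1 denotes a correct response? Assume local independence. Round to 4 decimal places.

0.4327

P(θ) = 1 / (1 + exp(−a(θ − b)))
P_1 = 1/(1+e^{3.8400}) = 0.0210
P_2 = 1/(1+e^{0.2332}) = 0.4420
L = (1−P_1) × P_2 = 0.9790 × 0.4420 = 0.43266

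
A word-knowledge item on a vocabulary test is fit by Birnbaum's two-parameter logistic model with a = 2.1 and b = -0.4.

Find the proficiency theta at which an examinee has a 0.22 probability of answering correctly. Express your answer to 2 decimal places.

P(theta) = 1 / (1 + exp(−a(theta − b)))
logit = ln(0.2200/0.7800) = -1.2657
theta = b + logit/(a) = -0.4 + (-1.2657)/2.1000 = -1.0027

-1.00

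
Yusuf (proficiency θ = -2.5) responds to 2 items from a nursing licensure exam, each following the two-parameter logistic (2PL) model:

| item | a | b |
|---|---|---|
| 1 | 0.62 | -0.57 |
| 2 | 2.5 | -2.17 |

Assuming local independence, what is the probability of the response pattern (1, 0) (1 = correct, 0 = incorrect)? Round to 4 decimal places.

0.1614

P(θ) = 1 / (1 + exp(−a(θ − b)))
P_1 = 1/(1+e^{1.1966}) = 0.2321
P_2 = 1/(1+e^{0.8250}) = 0.3047
L = P_1 × (1−P_2) = 0.2321 × 0.6953 = 0.16136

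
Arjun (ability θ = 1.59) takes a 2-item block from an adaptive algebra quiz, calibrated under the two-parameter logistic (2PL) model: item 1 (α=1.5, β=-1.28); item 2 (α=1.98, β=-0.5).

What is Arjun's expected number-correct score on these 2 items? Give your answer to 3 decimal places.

1.971

P(θ) = 1 / (1 + exp(−α(θ − β)))
P_1 = 1/(1+e^{-4.3050}) = 0.9867
P_2 = 1/(1+e^{-4.1382}) = 0.9843
E[score] = 0.9867 + 0.9843 = 1.9710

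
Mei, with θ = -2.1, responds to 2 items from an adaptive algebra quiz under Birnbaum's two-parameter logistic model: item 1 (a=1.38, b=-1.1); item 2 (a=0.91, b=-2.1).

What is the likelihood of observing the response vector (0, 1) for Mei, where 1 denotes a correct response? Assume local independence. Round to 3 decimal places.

0.399

P(θ) = 1 / (1 + exp(−a(θ − b)))
P_1 = 1/(1+e^{1.3800}) = 0.2010
P_2 = 1/(1+e^{0.0000}) = 0.5000
L = (1−P_1) × P_2 = 0.7990 × 0.5000 = 0.39950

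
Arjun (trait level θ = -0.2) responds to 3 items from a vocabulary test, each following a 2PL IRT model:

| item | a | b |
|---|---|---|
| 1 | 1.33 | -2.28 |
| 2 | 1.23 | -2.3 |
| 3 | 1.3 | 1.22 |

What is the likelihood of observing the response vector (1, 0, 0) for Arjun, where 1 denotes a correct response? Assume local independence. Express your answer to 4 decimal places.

0.0571

P(θ) = 1 / (1 + exp(−a(θ − b)))
P_1 = 1/(1+e^{-2.7664}) = 0.9408
P_2 = 1/(1+e^{-2.5830}) = 0.9298
P_3 = 1/(1+e^{1.8460}) = 0.1363
L = P_1 × (1−P_2) × (1−P_3) = 0.9408 × 0.0702 × 0.8637 = 0.05707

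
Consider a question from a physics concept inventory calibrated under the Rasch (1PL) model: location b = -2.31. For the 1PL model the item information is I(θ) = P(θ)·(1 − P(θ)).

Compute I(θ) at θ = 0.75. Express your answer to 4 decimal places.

0.0428

P = 1/(1+e^{-3.0600}) = 0.9552
P(1−P) = 0.9552 × 0.0448 = 0.0428
I = P(1−P) = 0.04278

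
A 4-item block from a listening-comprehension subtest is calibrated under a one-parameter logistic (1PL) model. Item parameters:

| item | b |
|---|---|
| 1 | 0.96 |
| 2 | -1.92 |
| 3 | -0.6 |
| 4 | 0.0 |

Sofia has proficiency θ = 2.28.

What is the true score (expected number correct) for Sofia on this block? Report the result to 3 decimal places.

P(θ) = 1 / (1 + exp(−(θ − b)))
P_1 = 1/(1+e^{-1.3200}) = 0.7892
P_2 = 1/(1+e^{-4.2000}) = 0.9852
P_3 = 1/(1+e^{-2.8800}) = 0.9468
P_4 = 1/(1+e^{-2.2800}) = 0.9072
E[score] = 0.7892 + 0.9852 + 0.9468 + 0.9072 = 3.6285

3.628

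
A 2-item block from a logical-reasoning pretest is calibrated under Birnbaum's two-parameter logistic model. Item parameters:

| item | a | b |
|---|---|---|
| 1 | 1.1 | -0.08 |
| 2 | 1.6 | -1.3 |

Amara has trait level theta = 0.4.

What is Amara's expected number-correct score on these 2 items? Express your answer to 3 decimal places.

P(theta) = 1 / (1 + exp(−a(theta − b)))
P_1 = 1/(1+e^{-0.5280}) = 0.6290
P_2 = 1/(1+e^{-2.7200}) = 0.9382
E[score] = 0.6290 + 0.9382 = 1.5672

1.567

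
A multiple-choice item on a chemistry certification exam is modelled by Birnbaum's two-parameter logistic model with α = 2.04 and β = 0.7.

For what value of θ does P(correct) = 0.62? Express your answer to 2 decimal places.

0.94

P(θ) = 1 / (1 + exp(−α(θ − β)))
logit = ln(0.6200/0.3800) = 0.4895
θ = β + logit/(α) = 0.7 + 0.4895/2.0400 = 0.9400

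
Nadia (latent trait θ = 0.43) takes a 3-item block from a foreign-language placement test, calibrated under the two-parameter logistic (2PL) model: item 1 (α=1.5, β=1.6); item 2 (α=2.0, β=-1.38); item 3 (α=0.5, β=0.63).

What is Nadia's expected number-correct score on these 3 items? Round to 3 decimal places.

1.596

P(θ) = 1 / (1 + exp(−α(θ − β)))
P_1 = 1/(1+e^{1.7550}) = 0.1474
P_2 = 1/(1+e^{-3.6200}) = 0.9739
P_3 = 1/(1+e^{0.1000}) = 0.4750
E[score] = 0.1474 + 0.9739 + 0.4750 = 1.5964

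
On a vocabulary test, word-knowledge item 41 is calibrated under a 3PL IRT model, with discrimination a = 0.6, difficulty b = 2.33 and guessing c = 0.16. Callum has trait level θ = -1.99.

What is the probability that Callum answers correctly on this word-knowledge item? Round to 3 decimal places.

0.219

P(θ) = c + (1 − c) · 1 / (1 + exp(−a(θ − b)))
Exponent: 0.6 × (-1.99 − 2.33) = -2.5920
1/(1 + e^{2.5920}) = 0.0697
P = 0.16 + 0.84 × 0.0697 = 0.2185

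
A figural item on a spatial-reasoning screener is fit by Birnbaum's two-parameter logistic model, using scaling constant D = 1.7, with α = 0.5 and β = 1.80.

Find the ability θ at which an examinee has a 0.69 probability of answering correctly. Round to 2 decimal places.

2.74

P(θ) = 1 / (1 + exp(−D·α(θ − β)))
logit = ln(0.6900/0.3100) = 0.8001
θ = β + logit/(1.7·α) = 1.80 + 0.8001/0.8500 = 2.7413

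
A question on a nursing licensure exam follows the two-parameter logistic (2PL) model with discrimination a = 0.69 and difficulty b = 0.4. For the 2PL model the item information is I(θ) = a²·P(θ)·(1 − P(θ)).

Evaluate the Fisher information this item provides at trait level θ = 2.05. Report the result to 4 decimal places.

P = 1/(1+e^{-1.1385}) = 0.7574
P(1−P) = 0.7574 × 0.2426 = 0.1837
I = a² × P(1−P) = 0.69² × 0.1837 = 0.08748

0.0875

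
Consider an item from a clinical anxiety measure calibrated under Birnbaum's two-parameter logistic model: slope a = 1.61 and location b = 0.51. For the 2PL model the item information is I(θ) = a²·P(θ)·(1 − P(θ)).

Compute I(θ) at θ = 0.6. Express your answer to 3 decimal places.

P = 1/(1+e^{-0.1449}) = 0.5362
P(1−P) = 0.5362 × 0.4638 = 0.2487
I = a² × P(1−P) = 1.61² × 0.2487 = 0.64464

0.645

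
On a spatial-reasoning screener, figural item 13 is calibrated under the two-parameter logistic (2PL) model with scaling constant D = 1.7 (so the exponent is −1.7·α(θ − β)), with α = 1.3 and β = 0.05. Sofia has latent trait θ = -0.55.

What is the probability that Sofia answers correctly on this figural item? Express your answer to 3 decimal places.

0.210

P(θ) = 1 / (1 + exp(−D·α(θ − β)))
Exponent: 1.7 × 1.3 × (-0.55 − 0.05) = -1.3260
1/(1 + e^{1.3260}) = 0.2098
P = 0.2098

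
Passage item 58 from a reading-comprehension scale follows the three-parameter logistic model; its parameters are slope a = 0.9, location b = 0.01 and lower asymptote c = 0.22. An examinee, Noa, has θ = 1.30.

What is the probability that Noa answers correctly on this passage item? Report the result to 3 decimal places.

P(θ) = c + (1 − c) · 1 / (1 + exp(−a(θ − b)))
Exponent: 0.9 × (1.30 − 0.01) = 1.1610
1/(1 + e^{-1.1610}) = 0.7615
P = 0.22 + 0.78 × 0.7615 = 0.8140

0.814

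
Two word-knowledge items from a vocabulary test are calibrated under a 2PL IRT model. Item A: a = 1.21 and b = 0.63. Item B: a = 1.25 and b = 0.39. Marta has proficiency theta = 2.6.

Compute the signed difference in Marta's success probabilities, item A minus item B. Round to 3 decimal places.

P(theta) = 1 / (1 + exp(−a(theta − b)))
P_A = 0.9156
P_B = 0.9406
P_A − P_B = -0.0250

-0.025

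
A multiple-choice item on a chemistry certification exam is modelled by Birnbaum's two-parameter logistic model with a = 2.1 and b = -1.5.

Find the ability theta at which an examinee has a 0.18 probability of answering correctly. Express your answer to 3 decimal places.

-2.222

P(theta) = 1 / (1 + exp(−a(theta − b)))
logit = ln(0.1800/0.8200) = -1.5163
theta = b + logit/(a) = -1.5 + (-1.5163)/2.1000 = -2.2221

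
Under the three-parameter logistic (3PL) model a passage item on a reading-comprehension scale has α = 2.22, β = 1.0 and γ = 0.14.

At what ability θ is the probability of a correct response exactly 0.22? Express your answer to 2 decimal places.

P(θ) = γ + (1 − γ) · 1 / (1 + exp(−α(θ − β)))
Remove guessing floor: (0.22 − 0.14)/(1 − 0.14) = 0.0930
logit = ln(0.0930/0.9070) = -2.2773
θ = β + logit/(α) = 1.0 + (-2.2773)/2.2200 = -0.0258

-0.03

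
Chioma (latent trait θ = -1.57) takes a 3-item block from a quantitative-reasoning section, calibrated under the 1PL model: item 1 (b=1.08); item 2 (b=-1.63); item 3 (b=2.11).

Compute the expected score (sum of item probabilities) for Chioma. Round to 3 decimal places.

0.606

P(θ) = 1 / (1 + exp(−(θ − b)))
P_1 = 1/(1+e^{2.6500}) = 0.0660
P_2 = 1/(1+e^{-0.0600}) = 0.5150
P_3 = 1/(1+e^{3.6800}) = 0.0246
E[score] = 0.0660 + 0.5150 + 0.0246 = 0.6056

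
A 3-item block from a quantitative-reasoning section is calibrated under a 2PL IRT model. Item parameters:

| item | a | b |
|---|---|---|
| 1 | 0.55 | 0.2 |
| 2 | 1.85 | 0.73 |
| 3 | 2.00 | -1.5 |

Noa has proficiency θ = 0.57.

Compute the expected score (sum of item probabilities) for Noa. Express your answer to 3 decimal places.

P(θ) = 1 / (1 + exp(−a(θ − b)))
P_1 = 1/(1+e^{-0.2035}) = 0.5507
P_2 = 1/(1+e^{0.2960}) = 0.4265
P_3 = 1/(1+e^{-4.1400}) = 0.9843
E[score] = 0.5507 + 0.4265 + 0.9843 = 1.9616

1.962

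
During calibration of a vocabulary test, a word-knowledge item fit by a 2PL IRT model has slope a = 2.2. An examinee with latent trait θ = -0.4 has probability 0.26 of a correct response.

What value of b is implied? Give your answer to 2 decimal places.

0.08

P(θ) = 1 / (1 + exp(−a(θ − b)))
logit(0.26) = ln(0.26/0.74) = -1.0460
b = θ − logit/(a) = -0.4 − (-1.0460)/2.2000 = 0.0754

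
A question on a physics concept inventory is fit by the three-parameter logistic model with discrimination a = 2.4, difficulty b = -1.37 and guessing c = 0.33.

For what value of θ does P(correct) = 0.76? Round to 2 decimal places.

-1.13

P(θ) = c + (1 − c) · 1 / (1 + exp(−a(θ − b)))
Remove guessing floor: (0.76 − 0.33)/(1 − 0.33) = 0.6418
logit = ln(0.6418/0.3582) = 0.5831
θ = b + logit/(a) = -1.37 + 0.5831/2.4000 = -1.1270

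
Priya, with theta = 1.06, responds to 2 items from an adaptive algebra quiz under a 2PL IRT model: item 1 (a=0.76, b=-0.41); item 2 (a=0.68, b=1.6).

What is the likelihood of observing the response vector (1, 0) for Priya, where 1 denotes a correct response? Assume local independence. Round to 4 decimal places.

0.4451

P(theta) = 1 / (1 + exp(−a(theta − b)))
P_1 = 1/(1+e^{-1.1172}) = 0.7535
P_2 = 1/(1+e^{0.3672}) = 0.4092
L = P_1 × (1−P_2) = 0.7535 × 0.5908 = 0.44514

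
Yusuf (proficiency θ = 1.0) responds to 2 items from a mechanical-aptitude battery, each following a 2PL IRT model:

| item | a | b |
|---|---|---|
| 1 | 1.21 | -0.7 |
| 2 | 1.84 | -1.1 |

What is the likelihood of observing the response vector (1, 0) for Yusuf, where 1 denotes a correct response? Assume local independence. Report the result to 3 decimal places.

P(θ) = 1 / (1 + exp(−a(θ − b)))
P_1 = 1/(1+e^{-2.0570}) = 0.8867
P_2 = 1/(1+e^{-3.8640}) = 0.9794
L = P_1 × (1−P_2) = 0.8867 × 0.0206 = 0.01822

0.018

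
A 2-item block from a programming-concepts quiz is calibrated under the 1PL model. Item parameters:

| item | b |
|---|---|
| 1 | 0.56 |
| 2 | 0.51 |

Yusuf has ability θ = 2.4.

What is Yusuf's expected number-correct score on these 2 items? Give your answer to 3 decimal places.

1.732

P(θ) = 1 / (1 + exp(−(θ − b)))
P_1 = 1/(1+e^{-1.8400}) = 0.8629
P_2 = 1/(1+e^{-1.8900}) = 0.8688
E[score] = 0.8629 + 0.8688 = 1.7317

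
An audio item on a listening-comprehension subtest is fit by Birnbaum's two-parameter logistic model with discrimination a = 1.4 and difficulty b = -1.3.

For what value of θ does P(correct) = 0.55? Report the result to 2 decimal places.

P(θ) = 1 / (1 + exp(−a(θ − b)))
logit = ln(0.5500/0.4500) = 0.2007
θ = b + logit/(a) = -1.3 + 0.2007/1.4000 = -1.1567

-1.16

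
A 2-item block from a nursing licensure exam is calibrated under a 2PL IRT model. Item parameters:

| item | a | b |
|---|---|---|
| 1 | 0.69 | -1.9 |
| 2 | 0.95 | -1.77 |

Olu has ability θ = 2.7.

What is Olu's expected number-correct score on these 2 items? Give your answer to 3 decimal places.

1.946

P(θ) = 1 / (1 + exp(−a(θ − b)))
P_1 = 1/(1+e^{-3.1740}) = 0.9598
P_2 = 1/(1+e^{-4.2465}) = 0.9859
E[score] = 0.9598 + 0.9859 = 1.9457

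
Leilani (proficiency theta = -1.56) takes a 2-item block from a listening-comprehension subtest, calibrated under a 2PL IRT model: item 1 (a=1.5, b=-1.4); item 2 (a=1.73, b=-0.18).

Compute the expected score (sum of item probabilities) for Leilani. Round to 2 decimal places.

0.52

P(theta) = 1 / (1 + exp(−a(theta − b)))
P_1 = 1/(1+e^{0.2400}) = 0.4403
P_2 = 1/(1+e^{2.3874}) = 0.0841
E[score] = 0.4403 + 0.0841 = 0.5244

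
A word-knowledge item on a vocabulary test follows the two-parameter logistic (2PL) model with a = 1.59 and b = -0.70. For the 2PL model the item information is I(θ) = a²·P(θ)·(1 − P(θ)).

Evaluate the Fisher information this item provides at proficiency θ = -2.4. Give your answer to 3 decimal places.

P = 1/(1+e^{2.7030}) = 0.0628
P(1−P) = 0.0628 × 0.9372 = 0.0589
I = a² × P(1−P) = 1.59² × 0.0589 = 0.14879

0.149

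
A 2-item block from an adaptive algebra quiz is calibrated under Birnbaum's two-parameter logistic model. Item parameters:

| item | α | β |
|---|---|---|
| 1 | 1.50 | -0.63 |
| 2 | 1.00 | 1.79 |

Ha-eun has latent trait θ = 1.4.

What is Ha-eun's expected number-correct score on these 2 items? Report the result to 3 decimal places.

1.358

P(θ) = 1 / (1 + exp(−α(θ − β)))
P_1 = 1/(1+e^{-3.0450}) = 0.9546
P_2 = 1/(1+e^{0.3900}) = 0.4037
E[score] = 0.9546 + 0.4037 = 1.3583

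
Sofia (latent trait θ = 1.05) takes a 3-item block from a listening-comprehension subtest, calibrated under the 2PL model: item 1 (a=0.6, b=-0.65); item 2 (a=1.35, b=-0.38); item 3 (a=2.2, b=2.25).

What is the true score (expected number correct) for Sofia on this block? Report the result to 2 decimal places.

1.67

P(θ) = 1 / (1 + exp(−a(θ − b)))
P_1 = 1/(1+e^{-1.0200}) = 0.7350
P_2 = 1/(1+e^{-1.9305}) = 0.8733
P_3 = 1/(1+e^{2.6400}) = 0.0666
E[score] = 0.7350 + 0.8733 + 0.0666 = 1.6749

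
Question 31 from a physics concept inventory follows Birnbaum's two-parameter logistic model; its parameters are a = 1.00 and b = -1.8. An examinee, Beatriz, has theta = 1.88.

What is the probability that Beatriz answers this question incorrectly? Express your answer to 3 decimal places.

P(theta) = 1 / (1 + exp(−a(theta − b)))
Exponent: 1.00 × (1.88 − (-1.8)) = 3.6800
1/(1 + e^{-3.6800}) = 0.9754
P(incorrect) = 1 − 0.9754 = 0.0246

0.025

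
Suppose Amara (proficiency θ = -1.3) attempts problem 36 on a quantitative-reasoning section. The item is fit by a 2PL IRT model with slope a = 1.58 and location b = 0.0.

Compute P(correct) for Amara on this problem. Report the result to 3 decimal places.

0.114

P(θ) = 1 / (1 + exp(−a(θ − b)))
Exponent: 1.58 × (-1.3 − 0.0) = -2.0540
1/(1 + e^{2.0540}) = 0.1136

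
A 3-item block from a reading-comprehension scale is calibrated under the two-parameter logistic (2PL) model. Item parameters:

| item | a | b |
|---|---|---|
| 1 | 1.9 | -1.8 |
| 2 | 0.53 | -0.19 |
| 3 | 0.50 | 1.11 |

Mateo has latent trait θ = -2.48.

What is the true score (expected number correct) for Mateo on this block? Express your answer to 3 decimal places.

P(θ) = 1 / (1 + exp(−a(θ − b)))
P_1 = 1/(1+e^{1.2920}) = 0.2155
P_2 = 1/(1+e^{1.2137}) = 0.2290
P_3 = 1/(1+e^{1.7950}) = 0.1425
E[score] = 0.2155 + 0.2290 + 0.1425 = 0.5870

0.587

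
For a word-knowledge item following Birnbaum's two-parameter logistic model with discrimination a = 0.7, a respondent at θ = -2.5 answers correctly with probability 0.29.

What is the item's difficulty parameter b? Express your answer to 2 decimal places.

P(θ) = 1 / (1 + exp(−a(θ − b)))
logit(0.29) = ln(0.29/0.71) = -0.8954
b = θ − logit/(a) = -2.5 − (-0.8954)/0.7000 = -1.2209

-1.22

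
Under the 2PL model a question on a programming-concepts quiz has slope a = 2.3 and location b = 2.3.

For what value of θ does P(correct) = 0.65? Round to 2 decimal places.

2.57

P(θ) = 1 / (1 + exp(−a(θ − b)))
logit = ln(0.6500/0.3500) = 0.6190
θ = b + logit/(a) = 2.3 + 0.6190/2.3000 = 2.5691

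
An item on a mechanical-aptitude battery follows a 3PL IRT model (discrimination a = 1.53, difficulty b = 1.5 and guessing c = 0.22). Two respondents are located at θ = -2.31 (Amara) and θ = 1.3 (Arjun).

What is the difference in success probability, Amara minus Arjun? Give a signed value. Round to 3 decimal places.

-0.329

P(θ) = c + (1 − c) · 1 / (1 + exp(−a(θ − b)))
P(Amara) = 0.2223  [exponent -5.8293]
P(Arjun) = 0.5508  [exponent -0.3060]
Difference = 0.2223 − 0.5508 = -0.3285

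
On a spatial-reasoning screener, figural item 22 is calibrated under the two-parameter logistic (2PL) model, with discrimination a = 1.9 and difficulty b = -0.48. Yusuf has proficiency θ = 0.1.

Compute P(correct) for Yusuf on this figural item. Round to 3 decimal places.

P(θ) = 1 / (1 + exp(−a(θ − b)))
Exponent: 1.9 × (0.1 − (-0.48)) = 1.1020
1/(1 + e^{-1.1020}) = 0.7506

0.751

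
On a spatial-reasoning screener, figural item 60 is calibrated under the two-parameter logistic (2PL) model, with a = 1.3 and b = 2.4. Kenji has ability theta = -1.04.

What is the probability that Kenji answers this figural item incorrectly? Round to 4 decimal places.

0.9887

P(theta) = 1 / (1 + exp(−a(theta − b)))
Exponent: 1.3 × (-1.04 − 2.4) = -4.4720
1/(1 + e^{4.4720}) = 0.0113
P(incorrect) = 1 − 0.0113 = 0.9887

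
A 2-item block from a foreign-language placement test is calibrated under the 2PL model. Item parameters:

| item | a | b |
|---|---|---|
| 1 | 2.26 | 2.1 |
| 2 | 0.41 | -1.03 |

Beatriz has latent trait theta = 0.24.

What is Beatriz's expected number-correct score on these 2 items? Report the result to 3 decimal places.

P(theta) = 1 / (1 + exp(−a(theta − b)))
P_1 = 1/(1+e^{4.2036}) = 0.0147
P_2 = 1/(1+e^{-0.5207}) = 0.6273
E[score] = 0.0147 + 0.6273 = 0.6420

0.642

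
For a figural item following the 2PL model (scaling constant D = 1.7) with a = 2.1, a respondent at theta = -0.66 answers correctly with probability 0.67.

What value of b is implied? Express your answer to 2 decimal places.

-0.86

P(theta) = 1 / (1 + exp(−D·a(theta − b)))
logit(0.67) = ln(0.67/0.33) = 0.7082
b = theta − logit/(1.7·a) = -0.66 − 0.7082/3.5700 = -0.8584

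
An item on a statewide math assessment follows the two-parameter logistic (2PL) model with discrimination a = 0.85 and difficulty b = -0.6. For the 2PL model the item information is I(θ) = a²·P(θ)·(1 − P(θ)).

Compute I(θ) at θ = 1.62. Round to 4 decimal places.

P = 1/(1+e^{-1.8870}) = 0.8684
P(1−P) = 0.8684 × 0.1316 = 0.1143
I = a² × P(1−P) = 0.85² × 0.1143 = 0.08256

0.0826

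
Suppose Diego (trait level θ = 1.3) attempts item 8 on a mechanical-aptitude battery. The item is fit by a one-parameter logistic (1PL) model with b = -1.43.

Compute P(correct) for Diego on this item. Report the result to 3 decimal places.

P(θ) = 1 / (1 + exp(−(θ − b)))
Exponent: (1.3 − (-1.43)) = 2.7300
1/(1 + e^{-2.7300}) = 0.9388
P = 0.9388

0.939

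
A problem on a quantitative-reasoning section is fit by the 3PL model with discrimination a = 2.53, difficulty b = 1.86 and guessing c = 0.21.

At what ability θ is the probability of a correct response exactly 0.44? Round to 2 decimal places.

1.51

P(θ) = c + (1 − c) · 1 / (1 + exp(−a(θ − b)))
Remove guessing floor: (0.44 − 0.21)/(1 − 0.21) = 0.2911
logit = ln(0.2911/0.7089) = -0.8899
θ = b + logit/(a) = 1.86 + (-0.8899)/2.5300 = 1.5083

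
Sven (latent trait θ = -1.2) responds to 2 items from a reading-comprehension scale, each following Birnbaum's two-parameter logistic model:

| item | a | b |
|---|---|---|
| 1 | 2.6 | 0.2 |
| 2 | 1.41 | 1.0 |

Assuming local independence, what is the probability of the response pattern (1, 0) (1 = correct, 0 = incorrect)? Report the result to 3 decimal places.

0.024

P(θ) = 1 / (1 + exp(−a(θ − b)))
P_1 = 1/(1+e^{3.6400}) = 0.0256
P_2 = 1/(1+e^{3.1020}) = 0.0430
L = P_1 × (1−P_2) = 0.0256 × 0.9570 = 0.02448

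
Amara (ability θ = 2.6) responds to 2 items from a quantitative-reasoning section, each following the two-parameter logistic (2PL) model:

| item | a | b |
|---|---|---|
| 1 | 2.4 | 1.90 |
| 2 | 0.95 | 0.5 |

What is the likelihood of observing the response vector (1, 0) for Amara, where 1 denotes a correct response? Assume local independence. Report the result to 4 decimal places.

P(θ) = 1 / (1 + exp(−a(θ − b)))
P_1 = 1/(1+e^{-1.6800}) = 0.8429
P_2 = 1/(1+e^{-1.9950}) = 0.8803
L = P_1 × (1−P_2) = 0.8429 × 0.1197 = 0.10092

0.1009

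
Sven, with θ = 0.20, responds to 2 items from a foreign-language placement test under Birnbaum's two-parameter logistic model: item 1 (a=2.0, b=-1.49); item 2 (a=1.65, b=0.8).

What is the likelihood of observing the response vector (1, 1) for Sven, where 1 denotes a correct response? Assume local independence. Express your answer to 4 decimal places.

0.2620

P(θ) = 1 / (1 + exp(−a(θ − b)))
P_1 = 1/(1+e^{-3.3800}) = 0.9671
P_2 = 1/(1+e^{0.9900}) = 0.2709
L = P_1 × P_2 = 0.9671 × 0.2709 = 0.26199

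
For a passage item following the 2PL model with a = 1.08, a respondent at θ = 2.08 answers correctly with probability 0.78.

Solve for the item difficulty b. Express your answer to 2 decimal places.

P(θ) = 1 / (1 + exp(−a(θ − b)))
logit(0.78) = ln(0.78/0.22) = 1.2657
b = θ − logit/(a) = 2.08 − 1.2657/1.0800 = 0.9081

0.91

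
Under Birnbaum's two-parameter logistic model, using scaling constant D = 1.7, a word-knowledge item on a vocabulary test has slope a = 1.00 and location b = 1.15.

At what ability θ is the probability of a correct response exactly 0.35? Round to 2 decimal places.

P(θ) = 1 / (1 + exp(−D·a(θ − b)))
logit = ln(0.3500/0.6500) = -0.6190
θ = b + logit/(1.7·a) = 1.15 + (-0.6190)/1.7000 = 0.7859

0.79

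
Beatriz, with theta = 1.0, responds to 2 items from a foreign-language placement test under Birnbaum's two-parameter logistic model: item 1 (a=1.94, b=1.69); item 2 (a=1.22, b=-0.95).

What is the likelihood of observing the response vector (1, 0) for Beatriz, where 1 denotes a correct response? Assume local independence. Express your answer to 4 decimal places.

0.0176

P(theta) = 1 / (1 + exp(−a(theta − b)))
P_1 = 1/(1+e^{1.3386}) = 0.2077
P_2 = 1/(1+e^{-2.3790}) = 0.9152
L = P_1 × (1−P_2) = 0.2077 × 0.0848 = 0.01761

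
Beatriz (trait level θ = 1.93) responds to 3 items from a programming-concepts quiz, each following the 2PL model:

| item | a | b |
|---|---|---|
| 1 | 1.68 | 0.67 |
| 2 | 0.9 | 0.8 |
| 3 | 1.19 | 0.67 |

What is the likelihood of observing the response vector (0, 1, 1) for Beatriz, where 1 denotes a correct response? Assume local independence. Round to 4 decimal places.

P(θ) = 1 / (1 + exp(−a(θ − b)))
P_1 = 1/(1+e^{-2.1168}) = 0.8925
P_2 = 1/(1+e^{-1.0170}) = 0.7344
P_3 = 1/(1+e^{-1.4994}) = 0.8175
L = (1−P_1) × P_2 × P_3 = 0.1075 × 0.7344 × 0.8175 = 0.06452

0.0645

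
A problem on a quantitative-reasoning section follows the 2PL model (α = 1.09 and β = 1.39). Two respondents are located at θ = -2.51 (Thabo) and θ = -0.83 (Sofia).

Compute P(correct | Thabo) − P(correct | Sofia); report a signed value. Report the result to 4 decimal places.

P(θ) = 1 / (1 + exp(−α(θ − β)))
P(Thabo) = 0.0140  [exponent -4.2510]
P(Sofia) = 0.0817  [exponent -2.4198]
Difference = 0.0140 − 0.0817 = -0.0676

-0.0676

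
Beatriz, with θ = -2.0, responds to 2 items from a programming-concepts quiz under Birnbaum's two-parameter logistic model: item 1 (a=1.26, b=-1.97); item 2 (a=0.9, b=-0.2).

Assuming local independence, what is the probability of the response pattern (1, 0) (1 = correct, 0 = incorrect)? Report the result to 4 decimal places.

P(θ) = 1 / (1 + exp(−a(θ − b)))
P_1 = 1/(1+e^{0.0378}) = 0.4906
P_2 = 1/(1+e^{1.6200}) = 0.1652
L = P_1 × (1−P_2) = 0.4906 × 0.8348 = 0.40951

0.4095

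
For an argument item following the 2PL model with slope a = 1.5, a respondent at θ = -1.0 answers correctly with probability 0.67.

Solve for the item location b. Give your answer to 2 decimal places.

P(θ) = 1 / (1 + exp(−a(θ − b)))
logit(0.67) = ln(0.67/0.33) = 0.7082
b = θ − logit/(a) = -1.0 − 0.7082/1.5000 = -1.4721

-1.47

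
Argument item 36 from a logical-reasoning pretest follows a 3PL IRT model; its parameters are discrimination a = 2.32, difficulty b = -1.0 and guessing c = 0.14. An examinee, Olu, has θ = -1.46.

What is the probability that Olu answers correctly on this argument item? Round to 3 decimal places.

P(θ) = c + (1 − c) · 1 / (1 + exp(−a(θ − b)))
Exponent: 2.32 × (-1.46 − (-1.0)) = -1.0672
1/(1 + e^{1.0672}) = 0.2559
P = 0.14 + 0.86 × 0.2559 = 0.3601

0.360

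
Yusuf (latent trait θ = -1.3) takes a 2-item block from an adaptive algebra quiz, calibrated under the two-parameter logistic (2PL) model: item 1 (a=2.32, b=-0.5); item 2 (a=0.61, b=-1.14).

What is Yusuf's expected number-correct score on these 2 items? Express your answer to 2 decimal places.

P(θ) = 1 / (1 + exp(−a(θ − b)))
P_1 = 1/(1+e^{1.8560}) = 0.1352
P_2 = 1/(1+e^{0.0976}) = 0.4756
E[score] = 0.1352 + 0.4756 = 0.6108

0.61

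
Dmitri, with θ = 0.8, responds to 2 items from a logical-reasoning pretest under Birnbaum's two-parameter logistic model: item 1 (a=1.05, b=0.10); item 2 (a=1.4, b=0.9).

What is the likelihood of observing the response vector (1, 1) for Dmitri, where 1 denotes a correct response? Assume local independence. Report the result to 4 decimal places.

0.3143

P(θ) = 1 / (1 + exp(−a(θ − b)))
P_1 = 1/(1+e^{-0.7350}) = 0.6759
P_2 = 1/(1+e^{0.1400}) = 0.4651
L = P_1 × P_2 = 0.6759 × 0.4651 = 0.31433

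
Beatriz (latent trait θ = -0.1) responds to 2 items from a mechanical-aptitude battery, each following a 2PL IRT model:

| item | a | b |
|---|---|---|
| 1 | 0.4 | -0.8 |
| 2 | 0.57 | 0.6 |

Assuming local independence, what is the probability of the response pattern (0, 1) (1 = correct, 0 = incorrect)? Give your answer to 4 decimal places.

P(θ) = 1 / (1 + exp(−a(θ − b)))
P_1 = 1/(1+e^{-0.2800}) = 0.5695
P_2 = 1/(1+e^{0.3990}) = 0.4016
L = (1−P_1) × P_2 = 0.4305 × 0.4016 = 0.17285

0.1728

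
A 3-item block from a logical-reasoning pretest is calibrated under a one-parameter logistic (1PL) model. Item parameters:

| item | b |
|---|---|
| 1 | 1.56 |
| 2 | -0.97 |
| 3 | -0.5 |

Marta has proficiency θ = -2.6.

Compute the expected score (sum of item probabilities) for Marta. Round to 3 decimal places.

0.288

P(θ) = 1 / (1 + exp(−(θ − b)))
P_1 = 1/(1+e^{4.1600}) = 0.0154
P_2 = 1/(1+e^{1.6300}) = 0.1638
P_3 = 1/(1+e^{2.1000}) = 0.1091
E[score] = 0.0154 + 0.1638 + 0.1091 = 0.2883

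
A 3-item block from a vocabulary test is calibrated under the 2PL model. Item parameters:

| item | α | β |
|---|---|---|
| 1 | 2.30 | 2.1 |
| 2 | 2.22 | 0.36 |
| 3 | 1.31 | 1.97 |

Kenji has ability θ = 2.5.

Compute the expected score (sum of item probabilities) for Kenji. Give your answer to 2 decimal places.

P(θ) = 1 / (1 + exp(−α(θ − β)))
P_1 = 1/(1+e^{-0.9200}) = 0.7150
P_2 = 1/(1+e^{-4.7508}) = 0.9914
P_3 = 1/(1+e^{-0.6943}) = 0.6669
E[score] = 0.7150 + 0.9914 + 0.6669 = 2.3734

2.37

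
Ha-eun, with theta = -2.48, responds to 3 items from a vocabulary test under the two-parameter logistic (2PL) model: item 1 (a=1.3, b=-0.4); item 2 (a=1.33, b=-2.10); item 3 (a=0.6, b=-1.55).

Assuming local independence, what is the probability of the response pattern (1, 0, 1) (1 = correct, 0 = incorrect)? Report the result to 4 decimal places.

0.0142

P(theta) = 1 / (1 + exp(−a(theta − b)))
P_1 = 1/(1+e^{2.7040}) = 0.0627
P_2 = 1/(1+e^{0.5054}) = 0.3763
P_3 = 1/(1+e^{0.5580}) = 0.3640
L = P_1 × (1−P_2) × P_3 = 0.0627 × 0.6237 × 0.3640 = 0.01424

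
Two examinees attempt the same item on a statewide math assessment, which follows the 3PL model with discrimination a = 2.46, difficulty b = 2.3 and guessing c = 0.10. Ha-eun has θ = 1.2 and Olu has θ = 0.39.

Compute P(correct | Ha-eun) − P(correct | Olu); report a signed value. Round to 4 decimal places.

0.0482

P(θ) = c + (1 − c) · 1 / (1 + exp(−a(θ − b)))
P(Ha-eun) = 0.1564  [exponent -2.7060]
P(Olu) = 0.1081  [exponent -4.6986]
Difference = 0.1564 − 0.1081 = 0.0482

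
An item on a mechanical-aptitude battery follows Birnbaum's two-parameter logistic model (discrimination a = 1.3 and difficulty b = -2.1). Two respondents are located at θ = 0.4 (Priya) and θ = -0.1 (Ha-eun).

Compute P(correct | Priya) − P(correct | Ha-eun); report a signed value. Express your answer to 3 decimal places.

0.032

P(θ) = 1 / (1 + exp(−a(θ − b)))
P(Priya) = 0.9627  [exponent 3.2500]
P(Ha-eun) = 0.9309  [exponent 2.6000]
Difference = 0.9627 − 0.9309 = 0.0318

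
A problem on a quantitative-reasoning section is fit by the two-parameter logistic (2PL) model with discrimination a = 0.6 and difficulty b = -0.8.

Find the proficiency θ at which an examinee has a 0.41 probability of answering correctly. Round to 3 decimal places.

P(θ) = 1 / (1 + exp(−a(θ − b)))
logit = ln(0.4100/0.5900) = -0.3640
θ = b + logit/(a) = -0.8 + (-0.3640)/0.6000 = -1.4066

-1.407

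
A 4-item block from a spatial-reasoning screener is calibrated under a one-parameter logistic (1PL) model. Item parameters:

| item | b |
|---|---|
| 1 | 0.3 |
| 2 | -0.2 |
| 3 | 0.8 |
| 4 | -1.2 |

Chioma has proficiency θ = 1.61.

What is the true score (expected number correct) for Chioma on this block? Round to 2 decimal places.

P(θ) = 1 / (1 + exp(−(θ − b)))
P_1 = 1/(1+e^{-1.3100}) = 0.7875
P_2 = 1/(1+e^{-1.8100}) = 0.8594
P_3 = 1/(1+e^{-0.8100}) = 0.6921
P_4 = 1/(1+e^{-2.8100}) = 0.9432
E[score] = 0.7875 + 0.8594 + 0.6921 + 0.9432 = 3.2822

3.28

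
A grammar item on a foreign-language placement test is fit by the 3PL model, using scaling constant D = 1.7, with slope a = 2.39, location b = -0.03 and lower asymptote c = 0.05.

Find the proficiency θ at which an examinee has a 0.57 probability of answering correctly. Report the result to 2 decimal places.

P(θ) = c + (1 − c) · 1 / (1 + exp(−D·a(θ − b)))
Remove guessing floor: (0.57 − 0.05)/(1 − 0.05) = 0.5474
logit = ln(0.5474/0.4526) = 0.1900
θ = b + logit/(1.7·a) = -0.03 + 0.1900/4.0630 = 0.0168

0.02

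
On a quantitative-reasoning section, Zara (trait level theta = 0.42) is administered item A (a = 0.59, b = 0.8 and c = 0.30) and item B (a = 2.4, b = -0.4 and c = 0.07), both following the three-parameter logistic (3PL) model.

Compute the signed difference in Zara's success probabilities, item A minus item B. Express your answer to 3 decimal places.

P(theta) = c + (1 − c) · 1 / (1 + exp(−a(theta − b)))
P_A = 0.6109
P_B = 0.8860
P_A − P_B = -0.2750

-0.275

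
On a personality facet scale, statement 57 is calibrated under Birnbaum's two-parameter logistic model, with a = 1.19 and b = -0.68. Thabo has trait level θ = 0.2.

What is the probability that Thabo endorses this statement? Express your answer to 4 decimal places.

P(θ) = 1 / (1 + exp(−a(θ − b)))
Exponent: 1.19 × (0.2 − (-0.68)) = 1.0472
1/(1 + e^{-1.0472}) = 0.7402

0.7402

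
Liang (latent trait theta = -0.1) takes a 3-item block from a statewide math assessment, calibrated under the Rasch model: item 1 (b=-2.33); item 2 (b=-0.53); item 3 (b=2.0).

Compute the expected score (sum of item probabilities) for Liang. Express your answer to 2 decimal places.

1.62

P(theta) = 1 / (1 + exp(−(theta − b)))
P_1 = 1/(1+e^{-2.2300}) = 0.9029
P_2 = 1/(1+e^{-0.4300}) = 0.6059
P_3 = 1/(1+e^{2.1000}) = 0.1091
E[score] = 0.9029 + 0.6059 + 0.1091 = 1.6179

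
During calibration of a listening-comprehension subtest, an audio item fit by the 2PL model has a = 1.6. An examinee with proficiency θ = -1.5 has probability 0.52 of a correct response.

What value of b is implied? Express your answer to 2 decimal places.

P(θ) = 1 / (1 + exp(−a(θ − b)))
logit(0.52) = ln(0.52/0.48) = 0.0800
b = θ − logit/(a) = -1.5 − 0.0800/1.6000 = -1.5500

-1.55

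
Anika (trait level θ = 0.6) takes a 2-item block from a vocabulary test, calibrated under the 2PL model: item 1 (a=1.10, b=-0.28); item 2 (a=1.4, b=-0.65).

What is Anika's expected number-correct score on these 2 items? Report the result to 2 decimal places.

P(θ) = 1 / (1 + exp(−a(θ − b)))
P_1 = 1/(1+e^{-0.9680}) = 0.7247
P_2 = 1/(1+e^{-1.7500}) = 0.8520
E[score] = 0.7247 + 0.8520 = 1.5767

1.58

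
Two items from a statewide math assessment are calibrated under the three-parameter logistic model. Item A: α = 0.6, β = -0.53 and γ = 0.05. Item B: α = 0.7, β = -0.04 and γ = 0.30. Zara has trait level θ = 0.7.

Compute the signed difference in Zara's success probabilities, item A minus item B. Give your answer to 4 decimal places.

P(θ) = γ + (1 − γ) · 1 / (1 + exp(−α(θ − β)))
P_A = 0.6927
P_B = 0.7387
P_A − P_B = -0.0459

-0.0459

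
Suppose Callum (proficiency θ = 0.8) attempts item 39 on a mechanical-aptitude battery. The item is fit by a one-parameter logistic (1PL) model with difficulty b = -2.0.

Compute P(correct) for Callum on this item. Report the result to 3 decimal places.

0.943

P(θ) = 1 / (1 + exp(−(θ − b)))
Exponent: (0.8 − (-2.0)) = 2.8000
1/(1 + e^{-2.8000}) = 0.9427
P = 0.9427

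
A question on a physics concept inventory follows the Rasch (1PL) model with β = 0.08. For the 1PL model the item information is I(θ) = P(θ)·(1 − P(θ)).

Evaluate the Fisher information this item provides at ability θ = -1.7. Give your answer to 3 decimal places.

P = 1/(1+e^{1.7800}) = 0.1443
P(1−P) = 0.1443 × 0.8557 = 0.1235
I = P(1−P) = 0.12348

0.123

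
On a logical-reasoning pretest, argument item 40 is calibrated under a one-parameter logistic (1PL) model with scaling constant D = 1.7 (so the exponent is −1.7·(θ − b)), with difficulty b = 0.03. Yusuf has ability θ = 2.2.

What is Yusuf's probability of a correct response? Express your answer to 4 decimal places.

0.9756

P(θ) = 1 / (1 + exp(−D·(θ − b)))
Exponent: 1.7 × (2.2 − 0.03) = 3.6890
1/(1 + e^{-3.6890}) = 0.9756
P = 0.9756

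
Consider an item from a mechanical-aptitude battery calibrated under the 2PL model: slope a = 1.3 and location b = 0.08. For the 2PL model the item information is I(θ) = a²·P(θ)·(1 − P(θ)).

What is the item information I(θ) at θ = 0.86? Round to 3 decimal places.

P = 1/(1+e^{-1.0140}) = 0.7338
P(1−P) = 0.7338 × 0.2662 = 0.1953
I = a² × P(1−P) = 1.3² × 0.1953 = 0.33012

0.330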